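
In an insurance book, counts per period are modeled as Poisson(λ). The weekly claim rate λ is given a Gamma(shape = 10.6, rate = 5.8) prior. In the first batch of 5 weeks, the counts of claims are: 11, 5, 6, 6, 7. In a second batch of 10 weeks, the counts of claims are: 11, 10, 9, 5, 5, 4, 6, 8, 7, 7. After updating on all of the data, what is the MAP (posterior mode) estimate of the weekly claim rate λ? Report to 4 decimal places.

5.6058

With a Gamma(shape α, rate β) prior, the Poisson likelihood is conjugate: the posterior is Gamma(α + ΣXᵢ, β + n).
Batch 1: sum of counts S = 35 over n = 5 weeks.
After batch 1: Gamma(α+S, β+n) = Gamma(10.6+35, 5.8+5) = Gamma(45.6, 10.8).
Batch 2: sum of counts S = 72 over n = 10 weeks.
After batch 2: Gamma(α+S, β+n) = Gamma(45.6+72, 10.8+10) = Gamma(117.6, 20.8).
Mode of Gamma(α,β) for α≥1 is (α−1)/β = 116.6/20.8 = 5.6058.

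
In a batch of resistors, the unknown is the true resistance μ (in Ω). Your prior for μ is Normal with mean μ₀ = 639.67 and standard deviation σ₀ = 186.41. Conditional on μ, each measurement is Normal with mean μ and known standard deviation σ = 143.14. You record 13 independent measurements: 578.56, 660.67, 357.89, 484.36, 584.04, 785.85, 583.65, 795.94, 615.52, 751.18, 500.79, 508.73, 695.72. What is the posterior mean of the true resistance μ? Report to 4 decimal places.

For Normal data with known variance σ², a Normal(μ₀, σ₀²) prior on μ is conjugate. Posterior precision = 1/σ₀² + n/σ²; posterior mean is the precision-weighted average of μ₀ and x̄.
Σxᵢ = 578.56 + 660.67 + 357.89 + 484.36 + 584.04 + 785.85 + 583.65 + 795.94 + 615.52 + 751.18 + 500.79 + 508.73 + 695.72 = 7902.9, so n·x̄ = 7902.9.
σ₀² = 186.41² = 34748.6881, σ² = 143.14² = 20489.0596; σ² + n·σ₀² = 20489.0596 + 13·34748.6881 = 472222.0049.
Posterior mean = (μ₀/σ₀² + n·x̄/σ²)/(1/σ₀² + n/σ²) = (σ²·μ₀ + σ₀²·n·x̄)/(σ² + n·σ₀²) = (20489.0596·639.67 + 34748.6881·7902.9)/472222.0049 = 287721643.939822/472222.0049 = 609.2932.

609.2932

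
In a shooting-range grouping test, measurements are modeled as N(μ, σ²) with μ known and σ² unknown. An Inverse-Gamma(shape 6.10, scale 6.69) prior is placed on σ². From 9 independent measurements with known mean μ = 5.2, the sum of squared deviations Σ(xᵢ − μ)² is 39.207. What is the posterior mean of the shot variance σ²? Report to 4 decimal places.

With known mean μ and an Inverse-Gamma(α, β) prior on σ², the Normal likelihood is conjugate: posterior is Inv-Gamma(α + n/2, β + Σ(xᵢ−μ)²/2).
Posterior: Inv-Gamma(6.10 + 9/2, 6.69 + 39.207/2) = Inv-Gamma(10.60, 26.2935).
E[σ²|data] = β/(α−1) = 26.2935/9.60 = 2.7389.

2.7389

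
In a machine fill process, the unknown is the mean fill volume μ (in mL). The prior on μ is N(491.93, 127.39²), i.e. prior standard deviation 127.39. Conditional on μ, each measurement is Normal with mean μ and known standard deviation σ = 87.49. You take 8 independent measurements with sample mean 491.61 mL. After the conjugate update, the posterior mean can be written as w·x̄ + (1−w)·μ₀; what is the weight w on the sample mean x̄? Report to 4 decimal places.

For Normal data with known variance σ², a Normal(μ₀, σ₀²) prior on μ is conjugate. Posterior precision = 1/σ₀² + n/σ²; posterior mean is the precision-weighted average of μ₀ and x̄.
σ₀² = 127.39² = 16228.2121, σ² = 87.49² = 7654.5001. Prior precision 1/σ₀² = 1/16228.2121; data precision n/σ² = 8/7654.5001.
w = (n/σ²)/(1/σ₀² + n/σ²) = n·σ₀²/(σ² + n·σ₀²) = 8·16228.2121/(7654.5001 + 8·16228.2121) = 129825.6968/137480.1969 = 0.9443.

0.9443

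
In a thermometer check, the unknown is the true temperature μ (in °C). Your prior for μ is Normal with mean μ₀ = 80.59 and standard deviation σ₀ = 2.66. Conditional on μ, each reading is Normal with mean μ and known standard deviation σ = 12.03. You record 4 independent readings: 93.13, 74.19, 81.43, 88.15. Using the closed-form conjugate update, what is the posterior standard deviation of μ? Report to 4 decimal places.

2.4327

For Normal data with known variance σ², a Normal(μ₀, σ₀²) prior on μ is conjugate. Posterior precision = 1/σ₀² + n/σ²; posterior mean is the precision-weighted average of μ₀ and x̄.
σ₀² = 2.66² = 7.0756, σ² = 12.03² = 144.7209; σ² + n·σ₀² = 144.7209 + 4·7.0756 = 173.0233.
Posterior precision = 1/σ₀² + n/σ² = 1/7.0756 + 4/144.7209 = (σ² + n·σ₀²)/(σ₀²σ²) = 173.0233/(7.0756·144.7209); posterior variance σₙ² = σ₀²σ²/(σ² + n·σ₀²) = 7.0756·144.7209/173.0233 = 5.918204.
Posterior SD = √σₙ² = √(7.0756·144.7209/173.0233) = 2.4327.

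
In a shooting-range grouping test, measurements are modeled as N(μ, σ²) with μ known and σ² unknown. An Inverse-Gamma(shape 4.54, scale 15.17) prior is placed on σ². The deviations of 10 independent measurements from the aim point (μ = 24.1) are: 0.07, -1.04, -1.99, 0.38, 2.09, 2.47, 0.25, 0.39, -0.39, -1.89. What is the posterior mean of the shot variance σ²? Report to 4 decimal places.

2.9238

With known mean μ and an Inverse-Gamma(α, β) prior on σ², the Normal likelihood is conjugate: posterior is Inv-Gamma(α + n/2, β + Σ(xᵢ−μ)²/2).
Σ(xᵢ−μ)² = (0.07)² + (-1.04)² + (-1.99)² + (0.38)² + (2.09)² + (2.47)² + (0.25)² + (0.39)² + (-0.39)² + (-1.89)² = 19.5988.
Posterior: Inv-Gamma(4.54 + 10/2, 15.17 + 19.5988/2) = Inv-Gamma(9.54, 24.96940).
E[σ²|data] = β/(α−1) = 24.96940/8.54 = 2.9238.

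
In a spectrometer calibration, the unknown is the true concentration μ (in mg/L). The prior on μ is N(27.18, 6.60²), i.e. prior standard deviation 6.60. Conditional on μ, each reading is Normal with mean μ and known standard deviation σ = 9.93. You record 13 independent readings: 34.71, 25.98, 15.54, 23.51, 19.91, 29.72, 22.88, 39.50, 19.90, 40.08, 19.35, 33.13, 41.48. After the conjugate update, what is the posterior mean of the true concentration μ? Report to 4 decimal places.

For Normal data with known variance σ², a Normal(μ₀, σ₀²) prior on μ is conjugate. Posterior precision = 1/σ₀² + n/σ²; posterior mean is the precision-weighted average of μ₀ and x̄.
Σxᵢ = 34.71 + 25.98 + 15.54 + 23.51 + 19.91 + 29.72 + 22.88 + 39.50 + 19.90 + 40.08 + 19.35 + 33.13 + 41.48 = 365.69, so n·x̄ = 365.69.
σ₀² = 6.60² = 43.56, σ² = 9.93² = 98.6049; σ² + n·σ₀² = 98.6049 + 13·43.56 = 664.8849.
Posterior mean = (μ₀/σ₀² + n·x̄/σ²)/(1/σ₀² + n/σ²) = (σ²·μ₀ + σ₀²·n·x̄)/(σ² + n·σ₀²) = (98.6049·27.18 + 43.56·365.69)/664.8849 = 18609.537582/664.8849 = 27.9891.

27.9891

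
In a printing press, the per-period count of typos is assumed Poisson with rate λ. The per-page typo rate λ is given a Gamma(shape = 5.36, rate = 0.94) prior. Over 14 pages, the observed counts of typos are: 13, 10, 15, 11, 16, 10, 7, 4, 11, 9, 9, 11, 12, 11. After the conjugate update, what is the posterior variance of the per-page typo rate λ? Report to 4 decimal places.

With a Gamma(shape α, rate β) prior, the Poisson likelihood is conjugate: the posterior is Gamma(α + ΣXᵢ, β + n).
Sum of counts S = 149 over n = 14 pages.
Posterior: Gamma(α+S, β+n) = Gamma(5.36+149, 0.94+14) = Gamma(154.36, 14.94).
Var = α/β² = 154.36/14.94² = 0.6916.

0.6916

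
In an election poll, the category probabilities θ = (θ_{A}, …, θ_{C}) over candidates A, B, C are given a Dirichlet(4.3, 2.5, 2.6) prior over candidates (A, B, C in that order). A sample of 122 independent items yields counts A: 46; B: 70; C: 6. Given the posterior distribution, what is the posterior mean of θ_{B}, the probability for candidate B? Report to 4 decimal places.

0.5518

The Dirichlet prior is conjugate to the Multinomial likelihood: each posterior αⱼ = prior αⱼ + observed count nⱼ.
Posterior concentration: (50.3, 72.5, 8.6), total = 131.4.
E[θ_{B}|data] = α_{B}/Σα = 72.5/131.4 = 0.5518.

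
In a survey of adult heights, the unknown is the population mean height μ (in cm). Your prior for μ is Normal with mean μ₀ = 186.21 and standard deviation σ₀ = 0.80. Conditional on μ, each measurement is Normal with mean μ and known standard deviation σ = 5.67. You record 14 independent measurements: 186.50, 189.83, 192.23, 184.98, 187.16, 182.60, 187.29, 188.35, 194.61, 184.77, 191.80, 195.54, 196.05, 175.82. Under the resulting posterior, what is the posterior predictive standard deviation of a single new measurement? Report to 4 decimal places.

5.7140

For Normal data with known variance σ², a Normal(μ₀, σ₀²) prior on μ is conjugate. Posterior precision = 1/σ₀² + n/σ²; posterior mean is the precision-weighted average of μ₀ and x̄.
σ₀² = 0.80² = 0.64, σ² = 5.67² = 32.1489; σ² + n·σ₀² = 32.1489 + 14·0.64 = 41.1089.
Posterior precision = 1/σ₀² + n/σ² = 1/0.64 + 14/32.1489 = (σ² + n·σ₀²)/(σ₀²σ²) = 41.1089/(0.64·32.1489); posterior variance σₙ² = σ₀²σ²/(σ² + n·σ₀²) = 0.64·32.1489/41.1089 = 0.500507.
Predictive variance for one new observation = σₙ² + σ² = 0.64·32.1489/41.1089 + 32.1489 = σ²·(σ₀² + 41.1089)/41.1089 = 32.1489·41.7489/41.1089 = 32.649407; SD = √(32.1489·41.7489/41.1089) = 5.7140.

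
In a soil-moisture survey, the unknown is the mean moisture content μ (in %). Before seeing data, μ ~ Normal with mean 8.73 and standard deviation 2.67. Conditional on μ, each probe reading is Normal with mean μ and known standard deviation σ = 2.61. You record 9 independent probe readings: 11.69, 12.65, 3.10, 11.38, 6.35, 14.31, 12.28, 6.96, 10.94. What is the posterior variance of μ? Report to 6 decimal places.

For Normal data with known variance σ², a Normal(μ₀, σ₀²) prior on μ is conjugate. Posterior precision = 1/σ₀² + n/σ²; posterior mean is the precision-weighted average of μ₀ and x̄.
σ₀² = 2.67² = 7.1289, σ² = 2.61² = 6.8121; σ² + n·σ₀² = 6.8121 + 9·7.1289 = 70.9722.
Posterior precision = 1/σ₀² + n/σ² = 1/7.1289 + 9/6.8121 = (σ² + n·σ₀²)/(σ₀²σ²) = 70.9722/(7.1289·6.8121); posterior variance σₙ² = σ₀²σ²/(σ² + n·σ₀²) = 7.1289·6.8121/70.9722 = 0.684251.

0.684251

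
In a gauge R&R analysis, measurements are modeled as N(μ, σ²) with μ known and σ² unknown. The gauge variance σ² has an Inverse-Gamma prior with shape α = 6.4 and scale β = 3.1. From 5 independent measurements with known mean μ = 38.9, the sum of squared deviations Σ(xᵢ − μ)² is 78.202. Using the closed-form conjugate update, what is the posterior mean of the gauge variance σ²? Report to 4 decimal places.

5.3419

With known mean μ and an Inverse-Gamma(α, β) prior on σ², the Normal likelihood is conjugate: posterior is Inv-Gamma(α + n/2, β + Σ(xᵢ−μ)²/2).
Posterior: Inv-Gamma(6.4 + 5/2, 3.1 + 78.202/2) = Inv-Gamma(8.90, 42.2010).
E[σ²|data] = β/(α−1) = 42.2010/7.90 = 5.3419.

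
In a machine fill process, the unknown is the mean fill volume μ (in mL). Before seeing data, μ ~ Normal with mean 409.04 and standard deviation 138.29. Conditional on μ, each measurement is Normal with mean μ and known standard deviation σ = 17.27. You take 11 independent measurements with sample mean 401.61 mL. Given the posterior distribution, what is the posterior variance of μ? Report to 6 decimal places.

For Normal data with known variance σ², a Normal(μ₀, σ₀²) prior on μ is conjugate. Posterior precision = 1/σ₀² + n/σ²; posterior mean is the precision-weighted average of μ₀ and x̄.
σ₀² = 138.29² = 19124.1241, σ² = 17.27² = 298.2529; σ² + n·σ₀² = 298.2529 + 11·19124.1241 = 210663.618.
Posterior precision = 1/σ₀² + n/σ² = 1/19124.1241 + 11/298.2529 = (σ² + n·σ₀²)/(σ₀²σ²) = 210663.618/(19124.1241·298.2529); posterior variance σₙ² = σ₀²σ²/(σ² + n·σ₀²) = 19124.1241·298.2529/210663.618 = 27.075513.

27.075513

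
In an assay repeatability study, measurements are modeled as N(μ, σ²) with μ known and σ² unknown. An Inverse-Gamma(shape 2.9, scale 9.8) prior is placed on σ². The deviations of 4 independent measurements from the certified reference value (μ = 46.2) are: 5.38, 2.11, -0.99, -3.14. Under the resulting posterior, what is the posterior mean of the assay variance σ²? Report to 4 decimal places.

8.1841

With known mean μ and an Inverse-Gamma(α, β) prior on σ², the Normal likelihood is conjugate: posterior is Inv-Gamma(α + n/2, β + Σ(xᵢ−μ)²/2).
Σ(xᵢ−μ)² = (5.38)² + (2.11)² + (-0.99)² + (-3.14)² = 44.2362.
Posterior: Inv-Gamma(2.9 + 4/2, 9.8 + 44.2362/2) = Inv-Gamma(4.90, 31.91810).
E[σ²|data] = β/(α−1) = 31.91810/3.90 = 8.1841.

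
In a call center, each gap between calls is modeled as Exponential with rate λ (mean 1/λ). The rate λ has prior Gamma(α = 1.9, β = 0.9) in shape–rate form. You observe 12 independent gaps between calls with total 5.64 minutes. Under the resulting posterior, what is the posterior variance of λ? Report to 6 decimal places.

With a Gamma(shape α, rate β) prior on the exponential rate λ, the posterior after n observations with total T = Σxᵢ is Gamma(α+n, β+T).
Posterior: Gamma(1.9+12, 0.9+5.64) = Gamma(13.9, 6.54).
Var = α/β² = 0.324982.

0.324982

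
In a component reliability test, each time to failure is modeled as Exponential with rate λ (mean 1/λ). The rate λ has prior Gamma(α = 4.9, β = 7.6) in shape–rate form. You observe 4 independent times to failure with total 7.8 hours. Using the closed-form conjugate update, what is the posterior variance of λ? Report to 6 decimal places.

With a Gamma(shape α, rate β) prior on the exponential rate λ, the posterior after n observations with total T = Σxᵢ is Gamma(α+n, β+T).
Posterior: Gamma(4.9+4, 7.6+7.8) = Gamma(8.9, 15.4).
Var = α/β² = 0.037527.

0.037527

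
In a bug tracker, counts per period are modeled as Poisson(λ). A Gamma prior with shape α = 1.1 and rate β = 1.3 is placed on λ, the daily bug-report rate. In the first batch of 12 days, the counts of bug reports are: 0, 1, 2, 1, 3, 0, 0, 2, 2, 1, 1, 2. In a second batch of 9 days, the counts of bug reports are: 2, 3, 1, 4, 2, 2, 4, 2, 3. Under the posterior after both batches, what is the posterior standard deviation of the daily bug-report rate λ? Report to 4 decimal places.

With a Gamma(shape α, rate β) prior, the Poisson likelihood is conjugate: the posterior is Gamma(α + ΣXᵢ, β + n).
Batch 1: sum of counts S = 15 over n = 12 days.
After batch 1: Gamma(α+S, β+n) = Gamma(1.1+15, 1.3+12) = Gamma(16.1, 13.3).
Batch 2: sum of counts S = 23 over n = 9 days.
After batch 2: Gamma(α+S, β+n) = Gamma(16.1+23, 13.3+9) = Gamma(39.1, 22.3).
SD = √α/β = √39.1/22.3 = 0.2804.

0.2804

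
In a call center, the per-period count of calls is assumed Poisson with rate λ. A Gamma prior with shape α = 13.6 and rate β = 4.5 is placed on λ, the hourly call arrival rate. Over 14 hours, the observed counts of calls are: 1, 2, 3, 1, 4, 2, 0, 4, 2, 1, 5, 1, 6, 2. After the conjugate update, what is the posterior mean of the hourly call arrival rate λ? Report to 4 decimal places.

With a Gamma(shape α, rate β) prior, the Poisson likelihood is conjugate: the posterior is Gamma(α + ΣXᵢ, β + n).
Sum of counts S = 34 over n = 14 hours.
Posterior: Gamma(α+S, β+n) = Gamma(13.6+34, 4.5+14) = Gamma(47.6, 18.5).
Posterior mean = α/β = 47.6/18.5 = 2.5730.

2.5730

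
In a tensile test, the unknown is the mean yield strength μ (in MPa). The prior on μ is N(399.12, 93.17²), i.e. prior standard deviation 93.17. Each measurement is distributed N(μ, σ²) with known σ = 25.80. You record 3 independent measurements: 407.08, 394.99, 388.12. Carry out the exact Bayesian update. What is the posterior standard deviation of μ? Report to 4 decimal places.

For Normal data with known variance σ², a Normal(μ₀, σ₀²) prior on μ is conjugate. Posterior precision = 1/σ₀² + n/σ²; posterior mean is the precision-weighted average of μ₀ and x̄.
σ₀² = 93.17² = 8680.6489, σ² = 25.80² = 665.64; σ² + n·σ₀² = 665.64 + 3·8680.6489 = 26707.5867.
Posterior precision = 1/σ₀² + n/σ² = 1/8680.6489 + 3/665.64 = (σ² + n·σ₀²)/(σ₀²σ²) = 26707.5867/(8680.6489·665.64); posterior variance σₙ² = σ₀²σ²/(σ² + n·σ₀²) = 8680.6489·665.64/26707.5867 = 216.350028.
Posterior SD = √σₙ² = √(8680.6489·665.64/26707.5867) = 14.7088.

14.7088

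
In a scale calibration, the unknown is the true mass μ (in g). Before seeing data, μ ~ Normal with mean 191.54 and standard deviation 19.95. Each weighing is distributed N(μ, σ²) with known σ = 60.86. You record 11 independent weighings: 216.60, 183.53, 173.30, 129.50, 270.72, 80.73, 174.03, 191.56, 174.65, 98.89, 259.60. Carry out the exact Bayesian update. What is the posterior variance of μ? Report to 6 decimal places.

For Normal data with known variance σ², a Normal(μ₀, σ₀²) prior on μ is conjugate. Posterior precision = 1/σ₀² + n/σ²; posterior mean is the precision-weighted average of μ₀ and x̄.
σ₀² = 19.95² = 398.0025, σ² = 60.86² = 3703.9396; σ² + n·σ₀² = 3703.9396 + 11·398.0025 = 8081.9671.
Posterior precision = 1/σ₀² + n/σ² = 1/398.0025 + 11/3703.9396 = (σ² + n·σ₀²)/(σ₀²σ²) = 8081.9671/(398.0025·3703.9396); posterior variance σₙ² = σ₀²σ²/(σ² + n·σ₀²) = 398.0025·3703.9396/8081.9671 = 182.403269.

182.403269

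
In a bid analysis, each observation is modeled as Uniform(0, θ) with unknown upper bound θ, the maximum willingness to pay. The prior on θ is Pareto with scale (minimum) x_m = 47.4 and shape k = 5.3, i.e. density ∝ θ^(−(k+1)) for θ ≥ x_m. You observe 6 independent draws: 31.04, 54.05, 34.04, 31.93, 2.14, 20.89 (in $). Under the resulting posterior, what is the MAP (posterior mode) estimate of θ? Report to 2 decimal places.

A Pareto(scale x_m, shape k) prior on the upper bound θ of Uniform(0, θ) is conjugate: posterior is Pareto(max(x_m, max xᵢ), k + n).
Sample maximum = 54.05; prior scale x_m = 47.4 → posterior scale = max = 54.05.
Posterior shape = 5.3 + 6 = 11.3.
The Pareto density is decreasing on [x_m, ∞), so the mode is x_m = 54.05.

54.05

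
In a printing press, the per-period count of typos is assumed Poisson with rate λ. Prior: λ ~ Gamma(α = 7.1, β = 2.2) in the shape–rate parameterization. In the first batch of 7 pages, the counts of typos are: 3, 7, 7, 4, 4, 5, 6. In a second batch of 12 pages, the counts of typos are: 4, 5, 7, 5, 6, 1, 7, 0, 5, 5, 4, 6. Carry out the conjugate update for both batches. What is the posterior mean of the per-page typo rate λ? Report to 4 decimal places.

4.6274

With a Gamma(shape α, rate β) prior, the Poisson likelihood is conjugate: the posterior is Gamma(α + ΣXᵢ, β + n).
Batch 1: sum of counts S = 36 over n = 7 pages.
After batch 1: Gamma(α+S, β+n) = Gamma(7.1+36, 2.2+7) = Gamma(43.1, 9.2).
Batch 2: sum of counts S = 55 over n = 12 pages.
After batch 2: Gamma(α+S, β+n) = Gamma(43.1+55, 9.2+12) = Gamma(98.1, 21.2).
Posterior mean = α/β = 98.1/21.2 = 4.6274.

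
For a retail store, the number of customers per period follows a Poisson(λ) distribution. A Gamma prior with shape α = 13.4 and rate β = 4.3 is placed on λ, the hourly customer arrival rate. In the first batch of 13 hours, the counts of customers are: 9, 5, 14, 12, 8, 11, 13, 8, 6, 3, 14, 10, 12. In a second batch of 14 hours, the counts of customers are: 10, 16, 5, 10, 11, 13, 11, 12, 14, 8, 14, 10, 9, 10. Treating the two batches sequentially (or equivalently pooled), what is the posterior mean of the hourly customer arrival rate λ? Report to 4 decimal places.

9.3099

With a Gamma(shape α, rate β) prior, the Poisson likelihood is conjugate: the posterior is Gamma(α + ΣXᵢ, β + n).
Batch 1: sum of counts S = 125 over n = 13 hours.
After batch 1: Gamma(α+S, β+n) = Gamma(13.4+125, 4.3+13) = Gamma(138.4, 17.3).
Batch 2: sum of counts S = 153 over n = 14 hours.
After batch 2: Gamma(α+S, β+n) = Gamma(138.4+153, 17.3+14) = Gamma(291.4, 31.3).
Posterior mean = α/β = 291.4/31.3 = 9.3099.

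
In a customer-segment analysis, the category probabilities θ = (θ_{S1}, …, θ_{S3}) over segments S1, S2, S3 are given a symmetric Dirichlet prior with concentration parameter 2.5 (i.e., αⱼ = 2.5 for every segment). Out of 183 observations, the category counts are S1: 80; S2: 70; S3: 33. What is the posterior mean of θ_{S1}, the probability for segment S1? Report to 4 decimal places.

0.4331

The Dirichlet prior is conjugate to the Multinomial likelihood: each posterior αⱼ = prior αⱼ + observed count nⱼ.
Posterior concentration: (82.5, 72.5, 35.5), total = 190.5.
E[θ_{S1}|data] = α_{S1}/Σα = 82.5/190.5 = 0.4331.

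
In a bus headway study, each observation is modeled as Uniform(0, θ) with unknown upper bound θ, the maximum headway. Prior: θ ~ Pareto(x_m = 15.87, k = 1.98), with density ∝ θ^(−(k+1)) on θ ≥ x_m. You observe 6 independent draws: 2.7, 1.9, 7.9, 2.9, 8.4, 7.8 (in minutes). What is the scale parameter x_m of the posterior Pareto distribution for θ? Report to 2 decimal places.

A Pareto(scale x_m, shape k) prior on the upper bound θ of Uniform(0, θ) is conjugate: posterior is Pareto(max(x_m, max xᵢ), k + n).
Sample maximum = 8.4; prior scale x_m = 15.87 → posterior scale = max = 15.87.
Posterior shape = 1.98 + 6 = 7.98.
Posterior scale x_m = 15.87.

15.87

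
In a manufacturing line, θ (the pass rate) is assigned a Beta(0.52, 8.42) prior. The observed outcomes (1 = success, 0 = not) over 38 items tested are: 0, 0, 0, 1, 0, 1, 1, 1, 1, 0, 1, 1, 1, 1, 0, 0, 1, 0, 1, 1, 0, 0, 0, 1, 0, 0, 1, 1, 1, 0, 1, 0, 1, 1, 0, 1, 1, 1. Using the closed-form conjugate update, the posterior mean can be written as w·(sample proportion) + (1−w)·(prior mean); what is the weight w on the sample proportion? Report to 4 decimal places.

0.8095

The Beta prior is conjugate to a Binomial/Bernoulli likelihood; the update adds successes to α and failures to β.
Posterior mean = (α₀+k)/(α₀+β₀+n) = [n/(α₀+β₀+n)]·(k/n) + [(α₀+β₀)/(α₀+β₀+n)]·α₀/(α₀+β₀), so only n and the prior enter the weight.
The weight on the data is w = n/(α₀+β₀+n) = 38/(0.52+8.42+38) = 38/46.94 = 0.8095.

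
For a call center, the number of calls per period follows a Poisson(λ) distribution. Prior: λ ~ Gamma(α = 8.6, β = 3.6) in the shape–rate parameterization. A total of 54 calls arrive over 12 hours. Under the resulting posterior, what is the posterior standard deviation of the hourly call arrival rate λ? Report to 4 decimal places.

With a Gamma(shape α, rate β) prior, the Poisson likelihood is conjugate: the posterior is Gamma(α + ΣXᵢ, β + n).
Posterior: Gamma(α+S, β+n) = Gamma(8.6+54, 3.6+12) = Gamma(62.6, 15.6).
SD = √α/β = √62.6/15.6 = 0.5072.

0.5072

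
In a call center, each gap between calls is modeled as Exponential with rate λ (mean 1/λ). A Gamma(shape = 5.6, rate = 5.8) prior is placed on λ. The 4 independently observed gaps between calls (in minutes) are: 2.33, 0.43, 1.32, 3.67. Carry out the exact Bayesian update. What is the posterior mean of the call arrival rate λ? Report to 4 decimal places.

With a Gamma(shape α, rate β) prior on the exponential rate λ, the posterior after n observations with total T = Σxᵢ is Gamma(α+n, β+T).
Sum of observations T = 7.75 minutes; n = 4.
Posterior: Gamma(5.6+4, 5.8+7.75) = Gamma(9.6, 13.55).
Posterior mean of λ = α/β = 9.6/13.55 = 0.7085.

0.7085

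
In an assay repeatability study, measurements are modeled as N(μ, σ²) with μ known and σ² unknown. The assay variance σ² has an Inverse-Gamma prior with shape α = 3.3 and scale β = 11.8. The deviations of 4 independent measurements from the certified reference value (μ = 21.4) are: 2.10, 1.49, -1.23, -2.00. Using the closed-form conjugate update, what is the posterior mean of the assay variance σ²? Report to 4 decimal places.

With known mean μ and an Inverse-Gamma(α, β) prior on σ², the Normal likelihood is conjugate: posterior is Inv-Gamma(α + n/2, β + Σ(xᵢ−μ)²/2).
Σ(xᵢ−μ)² = (2.10)² + (1.49)² + (-1.23)² + (-2.00)² = 12.1430.
Posterior: Inv-Gamma(3.3 + 4/2, 11.8 + 12.1430/2) = Inv-Gamma(5.30, 17.87150).
E[σ²|data] = β/(α−1) = 17.87150/4.30 = 4.1562.

4.1562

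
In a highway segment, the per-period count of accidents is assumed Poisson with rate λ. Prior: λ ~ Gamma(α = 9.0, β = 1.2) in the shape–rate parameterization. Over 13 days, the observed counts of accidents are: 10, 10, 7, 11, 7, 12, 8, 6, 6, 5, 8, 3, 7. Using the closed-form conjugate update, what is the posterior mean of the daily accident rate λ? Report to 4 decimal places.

7.6761

With a Gamma(shape α, rate β) prior, the Poisson likelihood is conjugate: the posterior is Gamma(α + ΣXᵢ, β + n).
Sum of counts S = 100 over n = 13 days.
Posterior: Gamma(α+S, β+n) = Gamma(9.0+100, 1.2+13) = Gamma(109.0, 14.2).
Posterior mean = α/β = 109.0/14.2 = 7.6761.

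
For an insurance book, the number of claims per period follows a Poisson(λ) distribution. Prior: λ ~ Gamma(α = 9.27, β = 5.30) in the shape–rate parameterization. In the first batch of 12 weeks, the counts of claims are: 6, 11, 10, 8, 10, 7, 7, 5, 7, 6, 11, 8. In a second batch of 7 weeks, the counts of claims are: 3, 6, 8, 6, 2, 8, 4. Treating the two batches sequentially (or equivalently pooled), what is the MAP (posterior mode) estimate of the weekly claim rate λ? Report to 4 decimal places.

With a Gamma(shape α, rate β) prior, the Poisson likelihood is conjugate: the posterior is Gamma(α + ΣXᵢ, β + n).
Batch 1: sum of counts S = 96 over n = 12 weeks.
After batch 1: Gamma(α+S, β+n) = Gamma(9.27+96, 5.30+12) = Gamma(105.27, 17.30).
Batch 2: sum of counts S = 37 over n = 7 weeks.
After batch 2: Gamma(α+S, β+n) = Gamma(105.27+37, 17.30+7) = Gamma(142.27, 24.30).
Mode of Gamma(α,β) for α≥1 is (α−1)/β = 141.27/24.30 = 5.8136.

5.8136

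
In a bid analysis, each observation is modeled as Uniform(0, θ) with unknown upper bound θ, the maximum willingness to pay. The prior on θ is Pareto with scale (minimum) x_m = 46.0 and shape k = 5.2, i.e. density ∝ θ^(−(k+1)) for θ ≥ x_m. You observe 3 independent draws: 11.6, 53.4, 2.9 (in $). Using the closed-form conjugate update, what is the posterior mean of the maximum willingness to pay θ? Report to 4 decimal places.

60.8167

A Pareto(scale x_m, shape k) prior on the upper bound θ of Uniform(0, θ) is conjugate: posterior is Pareto(max(x_m, max xᵢ), k + n).
Sample maximum = 53.4; prior scale x_m = 46.0 → posterior scale = max = 53.4.
Posterior shape = 5.2 + 3 = 8.2.
E[θ|data] = k·x_m/(k−1) = 8.2·53.4/7.2 = 60.8167.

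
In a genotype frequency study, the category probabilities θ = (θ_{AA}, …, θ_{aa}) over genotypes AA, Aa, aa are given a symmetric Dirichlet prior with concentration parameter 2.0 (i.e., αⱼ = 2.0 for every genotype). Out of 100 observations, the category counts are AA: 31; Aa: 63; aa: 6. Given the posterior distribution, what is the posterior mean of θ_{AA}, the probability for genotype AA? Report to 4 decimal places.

0.3113

The Dirichlet prior is conjugate to the Multinomial likelihood: each posterior αⱼ = prior αⱼ + observed count nⱼ.
Posterior concentration: (33.0, 65.0, 8.0), total = 106.0.
E[θ_{AA}|data] = α_{AA}/Σα = 33.0/106.0 = 0.3113.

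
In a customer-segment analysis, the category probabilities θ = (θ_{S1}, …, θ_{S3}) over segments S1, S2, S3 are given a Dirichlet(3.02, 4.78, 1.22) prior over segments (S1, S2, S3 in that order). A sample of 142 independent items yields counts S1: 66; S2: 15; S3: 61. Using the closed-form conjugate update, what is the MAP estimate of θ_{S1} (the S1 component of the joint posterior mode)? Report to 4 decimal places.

0.4595

The Dirichlet prior is conjugate to the Multinomial likelihood: each posterior αⱼ = prior αⱼ + observed count nⱼ.
Posterior concentration: (69.02, 19.78, 62.22), total = 151.02.
Joint mode component: (α_{S1}−1)/(Σα−K) = 68.02/148.02 = 0.4595.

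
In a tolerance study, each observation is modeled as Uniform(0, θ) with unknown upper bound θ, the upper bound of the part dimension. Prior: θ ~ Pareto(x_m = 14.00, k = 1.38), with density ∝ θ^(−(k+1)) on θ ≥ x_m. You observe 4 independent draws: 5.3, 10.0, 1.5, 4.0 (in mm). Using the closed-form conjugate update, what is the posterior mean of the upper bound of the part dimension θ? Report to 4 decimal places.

17.1963

A Pareto(scale x_m, shape k) prior on the upper bound θ of Uniform(0, θ) is conjugate: posterior is Pareto(max(x_m, max xᵢ), k + n).
Sample maximum = 10.0; prior scale x_m = 14.00 → posterior scale = max = 14.00.
Posterior shape = 1.38 + 4 = 5.38.
E[θ|data] = k·x_m/(k−1) = 5.38·14.00/4.38 = 17.1963.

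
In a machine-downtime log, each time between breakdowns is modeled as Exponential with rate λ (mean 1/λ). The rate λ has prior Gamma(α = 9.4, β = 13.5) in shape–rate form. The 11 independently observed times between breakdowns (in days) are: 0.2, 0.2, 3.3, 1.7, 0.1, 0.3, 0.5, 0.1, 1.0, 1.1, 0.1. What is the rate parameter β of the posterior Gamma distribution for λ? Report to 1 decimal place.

With a Gamma(shape α, rate β) prior on the exponential rate λ, the posterior after n observations with total T = Σxᵢ is Gamma(α+n, β+T).
Sum of observations T = 8.6 days; n = 11.
Posterior: Gamma(9.4+11, 13.5+8.6) = Gamma(20.4, 22.1).
Posterior β = 22.1.

22.1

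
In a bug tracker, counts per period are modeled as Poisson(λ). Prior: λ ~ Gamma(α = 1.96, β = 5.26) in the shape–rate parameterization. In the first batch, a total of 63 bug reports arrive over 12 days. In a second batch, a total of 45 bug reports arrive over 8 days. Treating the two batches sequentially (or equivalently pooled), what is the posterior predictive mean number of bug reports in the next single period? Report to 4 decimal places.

4.3531

With a Gamma(shape α, rate β) prior, the Poisson likelihood is conjugate: the posterior is Gamma(α + ΣXᵢ, β + n).
After batch 1: Gamma(α+S, β+n) = Gamma(1.96+63, 5.26+12) = Gamma(64.96, 17.26).
After batch 2: Gamma(α+S, β+n) = Gamma(64.96+45, 17.26+8) = Gamma(109.96, 25.26).
The predictive distribution for one future period is NegBinom with mean α/β = 4.3531.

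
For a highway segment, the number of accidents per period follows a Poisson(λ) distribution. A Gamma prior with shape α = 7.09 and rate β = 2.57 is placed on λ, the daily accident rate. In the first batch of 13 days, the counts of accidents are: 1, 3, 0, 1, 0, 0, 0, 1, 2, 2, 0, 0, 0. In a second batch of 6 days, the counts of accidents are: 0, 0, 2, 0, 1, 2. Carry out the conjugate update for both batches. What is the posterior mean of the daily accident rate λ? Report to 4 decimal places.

1.0241

With a Gamma(shape α, rate β) prior, the Poisson likelihood is conjugate: the posterior is Gamma(α + ΣXᵢ, β + n).
Batch 1: sum of counts S = 10 over n = 13 days.
After batch 1: Gamma(α+S, β+n) = Gamma(7.09+10, 2.57+13) = Gamma(17.09, 15.57).
Batch 2: sum of counts S = 5 over n = 6 days.
After batch 2: Gamma(α+S, β+n) = Gamma(17.09+5, 15.57+6) = Gamma(22.09, 21.57).
Posterior mean = α/β = 22.09/21.57 = 1.0241.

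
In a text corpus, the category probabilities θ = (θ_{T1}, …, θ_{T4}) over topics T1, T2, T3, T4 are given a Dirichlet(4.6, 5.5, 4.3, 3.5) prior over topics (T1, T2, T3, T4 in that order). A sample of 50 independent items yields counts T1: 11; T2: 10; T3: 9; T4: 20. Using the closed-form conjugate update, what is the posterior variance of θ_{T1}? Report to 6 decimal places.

0.002568

The Dirichlet prior is conjugate to the Multinomial likelihood: each posterior αⱼ = prior αⱼ + observed count nⱼ.
Posterior concentration: (15.6, 15.5, 13.3, 23.5), total = 67.9.
Var[θ_j] = α_j(Σα−α_j)/((Σα)²(Σα+1)) = 15.6·52.3/(67.9²·68.9) = 0.002568.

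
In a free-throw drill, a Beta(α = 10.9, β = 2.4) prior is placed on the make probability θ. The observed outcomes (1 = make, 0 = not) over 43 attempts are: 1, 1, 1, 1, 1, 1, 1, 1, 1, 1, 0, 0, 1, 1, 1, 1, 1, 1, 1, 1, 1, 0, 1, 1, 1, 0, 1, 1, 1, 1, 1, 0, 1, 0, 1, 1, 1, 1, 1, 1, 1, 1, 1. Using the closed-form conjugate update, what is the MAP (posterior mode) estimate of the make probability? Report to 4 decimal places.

0.8637

The Beta prior is conjugate to a Binomial/Bernoulli likelihood; the update adds successes to α and failures to β.
Posterior: Beta(α+k, β+n−k) = Beta(10.9+37, 2.4+6) = Beta(47.9, 8.4).
Mode of Beta(a,b) for a,b>1 is (a−1)/(a+b−2) = 46.9/54.3 = 0.8637.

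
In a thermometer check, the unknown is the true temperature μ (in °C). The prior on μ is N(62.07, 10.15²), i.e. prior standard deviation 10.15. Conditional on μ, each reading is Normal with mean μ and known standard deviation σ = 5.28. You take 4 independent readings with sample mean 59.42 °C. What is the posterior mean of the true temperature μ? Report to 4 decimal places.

For Normal data with known variance σ², a Normal(μ₀, σ₀²) prior on μ is conjugate. Posterior precision = 1/σ₀² + n/σ²; posterior mean is the precision-weighted average of μ₀ and x̄.
n·x̄ = 4·59.42 = 237.68.
σ₀² = 10.15² = 103.0225, σ² = 5.28² = 27.8784; σ² + n·σ₀² = 27.8784 + 4·103.0225 = 439.9684.
Posterior mean = (μ₀/σ₀² + n·x̄/σ²)/(1/σ₀² + n/σ²) = (σ²·μ₀ + σ₀²·n·x̄)/(σ² + n·σ₀²) = (27.8784·62.07 + 103.0225·237.68)/439.9684 = 26216.800088/439.9684 = 59.5879.

59.5879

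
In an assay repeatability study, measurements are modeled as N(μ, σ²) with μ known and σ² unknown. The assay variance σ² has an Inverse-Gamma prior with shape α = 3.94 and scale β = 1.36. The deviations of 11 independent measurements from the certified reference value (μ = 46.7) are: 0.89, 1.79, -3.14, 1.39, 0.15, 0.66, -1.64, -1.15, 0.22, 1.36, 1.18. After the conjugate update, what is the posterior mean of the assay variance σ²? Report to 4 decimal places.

With known mean μ and an Inverse-Gamma(α, β) prior on σ², the Normal likelihood is conjugate: posterior is Inv-Gamma(α + n/2, β + Σ(xᵢ−μ)²/2).
Σ(xᵢ−μ)² = (0.89)² + (1.79)² + (-3.14)² + (1.39)² + (0.15)² + (0.66)² + (-1.64)² + (-1.15)² + (0.22)² + (1.36)² + (1.18)² = 23.5485.
Posterior: Inv-Gamma(3.94 + 11/2, 1.36 + 23.5485/2) = Inv-Gamma(9.44, 13.13425).
E[σ²|data] = β/(α−1) = 13.13425/8.44 = 1.5562.

1.5562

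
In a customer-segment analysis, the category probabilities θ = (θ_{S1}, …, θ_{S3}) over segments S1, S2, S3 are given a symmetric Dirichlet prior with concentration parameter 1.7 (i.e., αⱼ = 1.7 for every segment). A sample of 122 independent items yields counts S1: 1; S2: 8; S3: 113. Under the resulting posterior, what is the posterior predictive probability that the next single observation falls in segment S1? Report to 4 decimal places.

0.0212

The Dirichlet prior is conjugate to the Multinomial likelihood: each posterior αⱼ = prior αⱼ + observed count nⱼ.
Posterior concentration: (2.7, 9.7, 114.7), total = 127.1.
P(next = S1 | data) = α_{S1}/Σα = 0.0212.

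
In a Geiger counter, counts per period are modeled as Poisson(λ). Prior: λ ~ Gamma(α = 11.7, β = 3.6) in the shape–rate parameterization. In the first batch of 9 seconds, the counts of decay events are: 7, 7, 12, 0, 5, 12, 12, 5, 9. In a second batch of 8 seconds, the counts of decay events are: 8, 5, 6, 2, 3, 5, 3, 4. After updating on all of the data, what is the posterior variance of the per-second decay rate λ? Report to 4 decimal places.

With a Gamma(shape α, rate β) prior, the Poisson likelihood is conjugate: the posterior is Gamma(α + ΣXᵢ, β + n).
Batch 1: sum of counts S = 69 over n = 9 seconds.
After batch 1: Gamma(α+S, β+n) = Gamma(11.7+69, 3.6+9) = Gamma(80.7, 12.6).
Batch 2: sum of counts S = 36 over n = 8 seconds.
After batch 2: Gamma(α+S, β+n) = Gamma(80.7+36, 12.6+8) = Gamma(116.7, 20.6).
Var = α/β² = 116.7/20.6² = 0.2750.

0.2750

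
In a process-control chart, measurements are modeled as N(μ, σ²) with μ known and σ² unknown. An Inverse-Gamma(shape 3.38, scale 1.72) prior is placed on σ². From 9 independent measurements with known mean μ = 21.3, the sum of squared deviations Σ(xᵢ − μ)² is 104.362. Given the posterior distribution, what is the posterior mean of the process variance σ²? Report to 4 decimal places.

With known mean μ and an Inverse-Gamma(α, β) prior on σ², the Normal likelihood is conjugate: posterior is Inv-Gamma(α + n/2, β + Σ(xᵢ−μ)²/2).
Posterior: Inv-Gamma(3.38 + 9/2, 1.72 + 104.362/2) = Inv-Gamma(7.88, 53.9010).
E[σ²|data] = β/(α−1) = 53.9010/6.88 = 7.8344.

7.8344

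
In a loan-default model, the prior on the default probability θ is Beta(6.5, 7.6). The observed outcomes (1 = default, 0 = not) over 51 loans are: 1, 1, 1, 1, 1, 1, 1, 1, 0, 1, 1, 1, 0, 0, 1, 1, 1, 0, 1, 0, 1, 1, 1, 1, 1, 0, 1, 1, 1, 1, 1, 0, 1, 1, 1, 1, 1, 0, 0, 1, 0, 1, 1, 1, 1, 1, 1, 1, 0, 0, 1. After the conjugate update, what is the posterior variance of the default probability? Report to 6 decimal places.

The Beta prior is conjugate to a Binomial/Bernoulli likelihood; the update adds successes to α and failures to β.
Posterior: Beta(α+k, β+n−k) = Beta(6.5+39, 7.6+12) = Beta(45.5, 19.6).
Var = αβ/((α+β)²(α+β+1)) = 45.5·19.6/(65.1²·66.1) = 0.003183.

0.003183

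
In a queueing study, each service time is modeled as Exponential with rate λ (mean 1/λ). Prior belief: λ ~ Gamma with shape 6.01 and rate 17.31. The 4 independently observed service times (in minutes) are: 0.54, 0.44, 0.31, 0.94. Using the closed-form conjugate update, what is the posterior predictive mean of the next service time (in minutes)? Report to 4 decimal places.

With a Gamma(shape α, rate β) prior on the exponential rate λ, the posterior after n observations with total T = Σxᵢ is Gamma(α+n, β+T).
Sum of observations T = 2.23 minutes; n = 4.
Posterior: Gamma(6.01+4, 17.31+2.23) = Gamma(10.01, 19.54).
The predictive distribution for the next observation is Lomax; its mean is β/(α−1) = 19.54/9.01 = 2.1687.

2.1687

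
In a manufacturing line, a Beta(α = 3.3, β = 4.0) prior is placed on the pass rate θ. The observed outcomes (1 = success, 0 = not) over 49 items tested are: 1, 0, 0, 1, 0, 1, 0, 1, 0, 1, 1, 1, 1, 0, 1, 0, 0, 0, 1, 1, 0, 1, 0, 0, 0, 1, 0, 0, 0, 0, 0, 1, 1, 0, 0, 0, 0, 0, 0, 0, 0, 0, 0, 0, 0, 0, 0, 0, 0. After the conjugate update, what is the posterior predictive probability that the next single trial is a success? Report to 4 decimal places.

0.3250

The Beta prior is conjugate to a Binomial/Bernoulli likelihood; the update adds successes to α and failures to β.
Posterior: Beta(α+k, β+n−k) = Beta(3.3+15, 4.0+34) = Beta(18.3, 38.0).
For a single future Bernoulli trial, P(success | data) = α/(α+β) = 0.3250.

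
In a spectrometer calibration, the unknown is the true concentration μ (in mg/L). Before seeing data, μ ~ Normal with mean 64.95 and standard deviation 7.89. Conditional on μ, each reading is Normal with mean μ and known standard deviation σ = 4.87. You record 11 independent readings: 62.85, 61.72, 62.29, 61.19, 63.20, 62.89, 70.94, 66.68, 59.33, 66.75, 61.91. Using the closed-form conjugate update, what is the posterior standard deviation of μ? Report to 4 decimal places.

For Normal data with known variance σ², a Normal(μ₀, σ₀²) prior on μ is conjugate. Posterior precision = 1/σ₀² + n/σ²; posterior mean is the precision-weighted average of μ₀ and x̄.
σ₀² = 7.89² = 62.2521, σ² = 4.87² = 23.7169; σ² + n·σ₀² = 23.7169 + 11·62.2521 = 708.49.
Posterior precision = 1/σ₀² + n/σ² = 1/62.2521 + 11/23.7169 = (σ² + n·σ₀²)/(σ₀²σ²) = 708.49/(62.2521·23.7169); posterior variance σₙ² = σ₀²σ²/(σ² + n·σ₀²) = 62.2521·23.7169/708.49 = 2.083906.
Posterior SD = √σₙ² = √(62.2521·23.7169/708.49) = 1.4436.

1.4436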